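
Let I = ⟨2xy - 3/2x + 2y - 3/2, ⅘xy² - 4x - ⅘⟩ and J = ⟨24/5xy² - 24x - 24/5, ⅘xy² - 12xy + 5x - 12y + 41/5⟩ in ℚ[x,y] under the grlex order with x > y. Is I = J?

Yes, the ideals are equal.

For a fixed monomial order, each ideal has a unique reduced Gröbner basis; comparing bases decides equality.
Buchberger on the first generating set:
f_1 = 2xy - 3/2x + 2y - 3/2, LT = xy.
f_2 = ⅘xy² - 4x - ⅘, LT = xy².

S(f_1,f_2): lcm = xy². S = -¾xy + y² + 5x - ¾y + 1.
  leading term xy: subtract (-⅜)·f_1 from -¾xy + y² + 5x - ¾y + 1 → y² + 71/16x + 7/16
  leading term y²: no divisor's leading term divides it; move y² to the remainder.
  leading term x: no divisor's leading term divides it; move 71/16x to the remainder.
  leading term 1: no divisor's leading term divides it; move 7/16 to the remainder.
  remainder y² + 71/16x + 7/16 ≠ 0; add g_3 = y² + 71/16x + 7/16 to the basis.

S(f_1,g_3): lcm = xy². S = -71/16x² - ¾xy + y² - 7/16x - ¾y.
  leading term x²: no divisor's leading term divides it; move -71/16x² to the remainder.
  leading term xy: subtract (-⅜)·f_1 from -¾xy + y² - 7/16x - ¾y → y² - x - 9/16
  leading term y²: subtract (1)·g_3 from y² - x - 9/16 → -87/16x - 1
  leading term x: no divisor's leading term divides it; move -87/16x to the remainder.
  leading term 1: no divisor's leading term divides it; move -1 to the remainder.
  remainder -71/16x² - 87/16x - 1 ≠ 0; add g_4 = -71/16x² - 87/16x - 1 to the basis.

The other S-polynomials (S(f_2,g_3), S(f_1,g_4), S(f_2,g_4), S(g_3,g_4)) all reduce to 0 modulo the current basis, so we have a Gröbner basis.
Inter-reduce: drop elements whose leading term is divisible by another's, tail-reduce, and make monic.
Reduced Gröbner basis: {x² + 87/71x + 16/71, xy - ¾x + y - ¾, y² + 71/16x + 7/16}.

Buchberger on the second generating set:
h_1 = 24/5xy² - 24x - 24/5, LT = xy².
h_2 = ⅘xy² - 12xy + 5x - 12y + 41/5, LT = xy².

S(h_1,h_2): lcm = xy². S = 15xy - 45/4x + 15y - 45/4.
  leading term xy: no divisor's leading term divides it; move 15xy to the remainder.
  leading term x: no divisor's leading term divides it; move -45/4x to the remainder.
  leading term y: no divisor's leading term divides it; move 15y to the remainder.
  leading term 1: no divisor's leading term divides it; move -45/4 to the remainder.
  remainder 15xy - 45/4x + 15y - 45/4 ≠ 0; add k_3 = 15xy - 45/4x + 15y - 45/4 to the basis.

S(h_1,k_3): lcm = xy². S = ¾xy - y² - 5x + ¾y - 1.
  leading term xy: subtract (1/20)·k_3 from ¾xy - y² - 5x + ¾y - 1 → -y² - 71/16x - 7/16
  leading term y²: no divisor's leading term divides it; move -y² to the remainder.
  leading term x: no divisor's leading term divides it; move -71/16x to the remainder.
  leading term 1: no divisor's leading term divides it; move -7/16 to the remainder.
  remainder -y² - 71/16x - 7/16 ≠ 0; add k_4 = -y² - 71/16x - 7/16 to the basis.

S(h_1,k_4): lcm = xy². S = -71/16x² - 87/16x - 1.
  leading term x²: no divisor's leading term divides it; move -71/16x² to the remainder.
  leading term x: no divisor's leading term divides it; move -87/16x to the remainder.
  leading term 1: no divisor's leading term divides it; move -1 to the remainder.
  remainder -71/16x² - 87/16x - 1 ≠ 0; add k_5 = -71/16x² - 87/16x - 1 to the basis.

The other S-polynomials (S(h_2,k_3), S(h_2,k_4), S(k_3,k_4), S(h_1,k_5), S(h_2,k_5), S(k_3,k_5), S(k_4,k_5)) all reduce to 0 modulo the current basis, so we have a Gröbner basis.
Inter-reduce: drop elements whose leading term is divisible by another's, tail-reduce, and make monic.
Reduced Gröbner basis: {x² + 87/71x + 16/71, xy - ¾x + y - ¾, y² + 71/16x + 7/16}.

Same reduced basis, so the two generating sets span the same ideal.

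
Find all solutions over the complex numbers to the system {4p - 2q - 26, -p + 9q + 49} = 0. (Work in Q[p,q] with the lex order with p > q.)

{(4, -5)}

Compute a lex Gröbner basis by Buchberger's algorithm.
f_1 = 4p - 2q - 26, LT = p.
f_2 = -p + 9q + 49, LT = p.

S(f_1,f_2): lcm = p. S = \tfrac{17}{2}q + \tfrac{85}{2}.
  reduce S modulo (f_1, f_2):
  remainder \tfrac{17}{2}q + \tfrac{85}{2} ≠ 0; add h_3 = \tfrac{17}{2}q + \tfrac{85}{2} to the basis.

The other S-polynomials (S(f_1,h_3), S(f_2,h_3)) all reduce to 0 modulo the current basis, so we have a Gröbner basis.
Inter-reduce: drop elements whose leading term is divisible by another's, tail-reduce, and make monic.
Reduced Gröbner basis: {p - 4, q + 5}.

Since the basis is lex-ordered, q + 5 is univariate in q. Its roots are {-5}. Back-substituting each root into the other basis elements fixes the other coordinates.
  q = -5: the earlier basis element becomes p - 4 = 0, giving p = 4 — point (4, -5).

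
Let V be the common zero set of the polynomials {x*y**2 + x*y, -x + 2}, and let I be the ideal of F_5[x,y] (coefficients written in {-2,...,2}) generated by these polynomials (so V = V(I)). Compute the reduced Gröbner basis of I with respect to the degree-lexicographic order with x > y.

G = {y**2 + y, x - 2}

f_1 = x*y**2 + x*y, LT = x*y**2.
f_2 = -x + 2, LT = x.

S(f_1,f_2): lcm = x*y**2. S = x*y + 2*y**2.
  leading term x*y: subtract (-y)·f_2 from x*y + 2*y**2 → 2*y**2 + 2*y
  leading term y**2: no divisor's leading term divides it; move 2*y**2 to the remainder.
  leading term y: no divisor's leading term divides it; move 2*y to the remainder.
  remainder 2*y**2 + 2*y ≠ 0; add g_3 = 2*y**2 + 2*y to the basis.

The other S-polynomials (S(f_1,g_3), S(f_2,g_3)) all reduce to 0 modulo the current basis, so we have a Gröbner basis.
Inter-reduce: drop elements whose leading term is divisible by another's, tail-reduce, and make monic.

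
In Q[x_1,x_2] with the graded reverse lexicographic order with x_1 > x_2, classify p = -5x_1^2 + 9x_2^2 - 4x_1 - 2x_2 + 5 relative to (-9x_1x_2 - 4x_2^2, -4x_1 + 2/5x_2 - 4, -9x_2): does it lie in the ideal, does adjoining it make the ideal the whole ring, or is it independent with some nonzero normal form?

First compute the reduced Gröbner basis of I by Buchberger's algorithm.
f_1 = -9x_1x_2 - 4x_2^2, LT = x_1x_2.
f_2 = -4x_1 + 2/5x_2 - 4, LT = x_1.
f_3 = -9x_2, LT = x_2.

The S-polynomials (S(f_1,f_2), S(f_1,f_3), S(f_2,f_3)) all reduce to 0 modulo the current basis, so we have a Gröbner basis.
Inter-reduce: drop elements whose leading term is divisible by another's, tail-reduce, and make monic.
Reduced Gröbner basis: {x_1 + 1, x_2}.
Label its elements g_1 = x_1 + 1, g_2 = x_2.

Reduce p = -5x_1^2 + 9x_2^2 - 4x_1 - 2x_2 + 5 modulo G:
  leading term x_1^2: subtract (-5x_1)·g_1 from -5x_1^2 + 9x_2^2 - 4x_1 - 2x_2 + 5 → 9x_2^2 + x_1 - 2x_2 + 5
  leading term x_2^2: subtract (9x_2)·g_2 from 9x_2^2 + x_1 - 2x_2 + 5 → x_1 - 2x_2 + 5
  leading term x_1: subtract (1)·g_1 from x_1 - 2x_2 + 5 → -2x_2 + 4
  leading term x_2: subtract (-2)·g_2 from -2x_2 + 4 → 4
  leading term 1: no divisor's leading term divides it; move 4 to the remainder.
  normal form = 4.
The normal form is nonzero, so p ∉ I. Since p minus its normal form lies in I, I + (p) = I + (r) where r = 4; decide whether this ideal is the whole ring.
Here r = 4 is a nonzero constant, hence a unit: 1 ∈ I + (p), the Gröbner basis of I + (p) is {1}, and the enlarged system has no common solution — adjoining p is inconsistent.

Adjoining -5x_1^2 + 9x_2^2 - 4x_1 - 2x_2 + 5 makes the ideal the whole ring: the system is inconsistent.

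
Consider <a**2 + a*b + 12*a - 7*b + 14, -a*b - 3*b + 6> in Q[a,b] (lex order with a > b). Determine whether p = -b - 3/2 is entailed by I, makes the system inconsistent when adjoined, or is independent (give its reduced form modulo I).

-b - 3/2 is independent of I; its normal form modulo I is -b - 3/2.

First compute the reduced Gröbner basis of I by Buchberger's algorithm.
f_1 = a**2 + a*b + 12*a - 7*b + 14, LT = a**2.
f_2 = -a*b - 3*b + 6, LT = a*b.

S(f_1,f_2): lcm = a**2*b. S = a*b**2 + 9*a*b + 6*a - 7*b**2 + 14*b.
  leading term a*b**2: subtract (-b)·f_2 from a*b**2 + 9*a*b + 6*a - 7*b**2 + 14*b → 9*a*b + 6*a - 10*b**2 + 20*b
  leading term a*b: subtract (-9)·f_2 from 9*a*b + 6*a - 10*b**2 + 20*b → 6*a - 10*b**2 - 7*b + 54
  leading term a: no divisor's leading term divides it; move 6*a to the remainder.
  leading term b**2: no divisor's leading term divides it; move -10*b**2 to the remainder.
  leading term b: no divisor's leading term divides it; move -7*b to the remainder.
  leading term 1: no divisor's leading term divides it; move 54 to the remainder.
  remainder 6*a - 10*b**2 - 7*b + 54 ≠ 0; add h_3 = 6*a - 10*b**2 - 7*b + 54 to the basis.

S(f_2,h_3): lcm = a*b. S = 5/3*b**3 + 7/6*b**2 - 6*b - 6.
  leading term b**3: no divisor's leading term divides it; move 5/3*b**3 to the remainder.
  leading term b**2: no divisor's leading term divides it; move 7/6*b**2 to the remainder.
  leading term b: no divisor's leading term divides it; move -6*b to the remainder.
  leading term 1: no divisor's leading term divides it; move -6 to the remainder.
  remainder 5/3*b**3 + 7/6*b**2 - 6*b - 6 ≠ 0; add h_4 = 5/3*b**3 + 7/6*b**2 - 6*b - 6 to the basis.

The other S-polynomials (S(f_1,h_3), S(f_1,h_4), S(f_2,h_4), S(h_3,h_4)) all reduce to 0 modulo the current basis, so we have a Gröbner basis.
Inter-reduce: drop elements whose leading term is divisible by another's, tail-reduce, and make monic.
Reduced Gröbner basis: {a - 5/3*b**2 - 7/6*b + 9, b**3 + 7/10*b**2 - 18/5*b - 18/5}.
Label its elements g_1 = a - 5/3*b**2 - 7/6*b + 9, g_2 = b**3 + 7/10*b**2 - 18/5*b - 18/5.

Reduce p = -b - 3/2 modulo G:
  leading term b: no divisor's leading term divides it; move -b to the remainder.
  leading term 1: no divisor's leading term divides it; move -3/2 to the remainder.
  normal form = -b - 3/2.
The normal form is nonzero, so p ∉ I. Since p minus its normal form lies in I, I + (p) = I + (r) where r = -b - 3/2; decide whether this ideal is the whole ring.
Run Buchberger on G together with r (pairs among the g_i already reduce to 0 since G is a Gröbner basis):
g_1 = a - 5/3*b**2 - 7/6*b + 9, LT = a.
g_2 = b**3 + 7/10*b**2 - 18/5*b - 18/5, LT = b**3.
r = -b - 3/2, LT = b.

The S-polynomials (S(g_1,g_2), S(g_1,r), S(g_2,r)) all reduce to 0 modulo the current basis, so we have a Gröbner basis.
Inter-reduce: drop elements whose leading term is divisible by another's, tail-reduce, and make monic.
Reduced Gröbner basis: {a + 7, b + 3/2}.
The reduced Gröbner basis of I + (p) is {a + 7, b + 3/2} ≠ {1}, a proper ideal, so the enlarged system stays consistent: p is independent of I, with normal form -b - 3/2.

The remainder on division by a Gröbner basis is unique — it is the normal form.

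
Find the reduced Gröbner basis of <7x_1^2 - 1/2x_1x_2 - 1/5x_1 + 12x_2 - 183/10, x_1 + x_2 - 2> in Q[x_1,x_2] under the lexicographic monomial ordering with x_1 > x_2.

f_1 = 7x_1^2 - 1/2x_1x_2 - 1/5x_1 + 12x_2 - 183/10, LT = x_1^2.
f_2 = x_1 + x_2 - 2, LT = x_1.

S(f_1,f_2): lcm = x_1^2. S = -15/14x_1x_2 + 69/35x_1 + 12/7x_2 - 183/70.
  leading term x_1x_2: subtract (-15/14x_2)·f_2 from -15/14x_1x_2 + 69/35x_1 + 12/7x_2 - 183/70 → 69/35x_1 + 15/14x_2^2 - 3/7x_2 - 183/70
  leading term x_1: subtract (69/35)·f_2 from 69/35x_1 + 15/14x_2^2 - 3/7x_2 - 183/70 → 15/14x_2^2 - 12/5x_2 + 93/70
  leading term x_2^2: no divisor's leading term divides it; move 15/14x_2^2 to the remainder.
  leading term x_2: no divisor's leading term divides it; move -12/5x_2 to the remainder.
  leading term 1: no divisor's leading term divides it; move 93/70 to the remainder.
  remainder 15/14x_2^2 - 12/5x_2 + 93/70 ≠ 0; add g_3 = 15/14x_2^2 - 12/5x_2 + 93/70 to the basis.

The other S-polynomials (S(f_1,g_3), S(f_2,g_3)) all reduce to 0 modulo the current basis, so we have a Gröbner basis.
Inter-reduce: drop elements whose leading term is divisible by another's, tail-reduce, and make monic.

G = {x_1 + x_2 - 2, x_2^2 - 56/25x_2 + 31/25}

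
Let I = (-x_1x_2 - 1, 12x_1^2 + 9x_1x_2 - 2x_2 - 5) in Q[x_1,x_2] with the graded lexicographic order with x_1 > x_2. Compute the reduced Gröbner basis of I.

G = {x_1^2 - 1/6x_2 - 7/6, x_1x_2 + 1, x_2^2 + 6x_1 + 7x_2}

f_1 = -x_1x_2 - 1, LT = x_1x_2.
f_2 = 12x_1^2 + 9x_1x_2 - 2x_2 - 5, LT = x_1^2.

S(f_1,f_2): lcm = x_1^2x_2. S = -3/4x_1x_2^2 + 1/6x_2^2 + x_1 + 5/12x_2.
  leading term x_1x_2^2: subtract (3/4x_2)·f_1 from -3/4x_1x_2^2 + 1/6x_2^2 + x_1 + 5/12x_2 → 1/6x_2^2 + x_1 + 7/6x_2
  leading term x_2^2: no divisor's leading term divides it; move 1/6x_2^2 to the remainder.
  leading term x_1: no divisor's leading term divides it; move x_1 to the remainder.
  leading term x_2: no divisor's leading term divides it; move 7/6x_2 to the remainder.
  remainder 1/6x_2^2 + x_1 + 7/6x_2 ≠ 0; add g_3 = 1/6x_2^2 + x_1 + 7/6x_2 to the basis.

The other S-polynomials (S(f_1,g_3), S(f_2,g_3)) all reduce to 0 modulo the current basis, so we have a Gröbner basis.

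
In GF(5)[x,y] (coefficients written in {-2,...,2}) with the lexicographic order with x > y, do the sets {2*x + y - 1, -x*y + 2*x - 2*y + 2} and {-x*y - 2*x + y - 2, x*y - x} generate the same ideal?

Equality of ideals is decidable: compute both reduced Gröbner bases (unique for the ordering) and check whether they agree.
Buchberger on the first generating set:
f_1 = 2*x + y - 1, LT = x.
f_2 = -x*y + 2*x - 2*y + 2, LT = x*y.

S(f_1,f_2): lcm = x*y. S = 2*x - 2*y**2 + 2.
  leading term x: subtract (1)·f_1 from 2*x - 2*y**2 + 2 → -2*y**2 - y - 2
  leading term y**2: no divisor's leading term divides it; move -2*y**2 to the remainder.
  leading term y: no divisor's leading term divides it; move -y to the remainder.
  leading term 1: no divisor's leading term divides it; move -2 to the remainder.
  remainder -2*y**2 - y - 2 ≠ 0; add g_3 = -2*y**2 - y - 2 to the basis.

S(f_1,g_3): leading monomials are coprime, so the S-polynomial reduces to 0 (Buchberger's first criterion).
S(f_2,g_3): lcm = x*y**2. S = -x + 2*y**2 - 2*y.
  leading term x: subtract (2)·f_1 from -x + 2*y**2 - 2*y → 2*y**2 + y + 2
  leading term y**2: subtract (-1)·g_3 from 2*y**2 + y + 2 → 0
  remainder 0.

Every S-polynomial of the final basis reduces to 0, so we have a Gröbner basis.
Inter-reduce: drop elements whose leading term is divisible by another's, tail-reduce, and make monic.
Reduced Gröbner basis: {x - 2*y + 2, y**2 - 2*y + 1}.

Buchberger on the second generating set:
h_1 = -x*y - 2*x + y - 2, LT = x*y.
h_2 = x*y - x, LT = x*y.

S(h_1,h_2): lcm = x*y. S = -2*x - y + 2.
  leading term x: no divisor's leading term divides it; move -2*x to the remainder.
  leading term y: no divisor's leading term divides it; move -y to the remainder.
  leading term 1: no divisor's leading term divides it; move 2 to the remainder.
  remainder -2*x - y + 2 ≠ 0; add k_3 = -2*x - y + 2 to the basis.

S(h_1,k_3): lcm = x*y. S = 2*x + 2*y**2 + 2.
  leading term x: subtract (-1)·k_3 from 2*x + 2*y**2 + 2 → 2*y**2 - y - 1
  leading term y**2: no divisor's leading term divides it; move 2*y**2 to the remainder.
  leading term y: no divisor's leading term divides it; move -y to the remainder.
  leading term 1: no divisor's leading term divides it; move -1 to the remainder.
  remainder 2*y**2 - y - 1 ≠ 0; add k_4 = 2*y**2 - y - 1 to the basis.

S(h_2,k_3): lcm = x*y. S = -x + 2*y**2 + y.
  leading term x: subtract (-2)·k_3 from -x + 2*y**2 + y → 2*y**2 - y - 1
  leading term y**2: subtract (1)·k_4 from 2*y**2 - y - 1 → 0
  remainder 0.

S(h_1,k_4): lcm = x*y**2. S = -2*x - y**2 + 2*y.
  leading term x: subtract (1)·k_3 from -2*x - y**2 + 2*y → -y**2 - 2*y - 2
  leading term y**2: subtract (2)·k_4 from -y**2 - 2*y - 2 → 0
  remainder 0.

S(h_2,k_4): lcm = x*y**2. S = 2*x*y - 2*x.
  leading term x*y: subtract (-2)·h_1 from 2*x*y - 2*x → -x + 2*y + 1
  leading term x: subtract (-2)·k_3 from -x + 2*y + 1 → 0
  remainder 0.

S(k_3,k_4): leading monomials are coprime, so the S-polynomial reduces to 0 (Buchberger's first criterion).
Every S-polynomial of the final basis reduces to 0, so we have a Gröbner basis.
Inter-reduce: drop elements whose leading term is divisible by another's, tail-reduce, and make monic.
Reduced Gröbner basis: {x - 2*y - 1, y**2 + 2*y + 2}.

These differ, so the ideals are not equal.

No, the ideals differ.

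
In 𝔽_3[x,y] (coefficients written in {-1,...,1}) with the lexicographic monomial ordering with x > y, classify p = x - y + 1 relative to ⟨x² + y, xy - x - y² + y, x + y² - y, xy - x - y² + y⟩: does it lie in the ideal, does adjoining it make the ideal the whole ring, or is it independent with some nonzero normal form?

First compute the reduced Gröbner basis of I by Buchberger's algorithm.
f_1 = x² + y, LT = x².
f_2 = xy - x - y² + y, LT = xy.
f_3 = x + y² - y, LT = x.
f_4 = xy - x - y² + y, LT = xy.

S(f_1,f_2): lcm = x²y. S = x² + xy² - xy + y².
  leading term x²: subtract (1)·f_1 from x² + xy² - xy + y² → xy² - xy + y² - y
  leading term xy²: subtract (y)·f_2 from xy² - xy + y² - y → y³ - y
  leading term y³: no divisor's leading term divides it; move y³ to the remainder.
  leading term y: no divisor's leading term divides it; move -y to the remainder.
  remainder y³ - y ≠ 0; add h_5 = y³ - y to the basis.

S(f_1,f_3): lcm = x². S = -xy² + xy + y.
  leading term xy²: subtract (-y)·f_2 from -xy² + xy + y → -y³ + y² + y
  leading term y³: subtract (-1)·h_5 from -y³ + y² + y → y²
  leading term y²: no divisor's leading term divides it; move y² to the remainder.
  remainder y² ≠ 0; add h_6 = y² to the basis.

S(f_2,f_3): lcm = xy. S = -x - y³ + y.
  leading term x: subtract (-1)·f_3 from -x - y³ + y → -y³ + y²
  leading term y³: subtract (-1)·h_5 from -y³ + y² → y² - y
  leading term y²: subtract (1)·h_6 from y² - y → -y
  leading term y: no divisor's leading term divides it; move -y to the remainder.
  remainder -y ≠ 0; add h_7 = -y to the basis.

The other S-polynomials (S(f_1,f_4), S(f_2,f_4), S(f_3,f_4), S(f_1,h_5), S(f_2,h_5), S(f_3,h_5), S(f_4,h_5), S(f_1,h_6), S(f_2,h_6), S(f_3,h_6), S(f_4,h_6), S(h_5,h_6), S(f_1,h_7), S(f_2,h_7), S(f_3,h_7), S(f_4,h_7), S(h_5,h_7), S(h_6,h_7)) all reduce to 0 modulo the current basis, so we have a Gröbner basis.
Inter-reduce: drop elements whose leading term is divisible by another's, tail-reduce, and make monic.
Reduced Gröbner basis: {x, y}.
Label its elements g_1 = x, g_2 = y.

Reduce p = x - y + 1 modulo G:
  leading term x: subtract (1)·g_1 from x - y + 1 → -y + 1
  leading term y: subtract (-1)·g_2 from -y + 1 → 1
  leading term 1: no divisor's leading term divides it; move 1 to the remainder.
  normal form = 1.
The normal form is nonzero, so p ∉ I. Since p minus its normal form lies in I, I + (p) = I + (r) where r = 1; decide whether this ideal is the whole ring.
Here r = 1 is a nonzero constant, hence a unit: 1 ∈ I + (p), the Gröbner basis of I + (p) is {1}, and the enlarged system has no common solution — adjoining p is inconsistent.

Adjoining x - y + 1 makes the ideal the whole ring: the system is inconsistent.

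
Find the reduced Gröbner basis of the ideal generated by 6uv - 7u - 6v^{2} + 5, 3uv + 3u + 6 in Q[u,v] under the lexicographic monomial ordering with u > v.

f_1 = 6uv - 7u - 6v^{2} + 5, LT = uv.
f_2 = 3uv + 3u + 6, LT = uv.

S(f_1,f_2): lcm = uv. S = -\tfrac{13}{6}u - v^{2} - \tfrac{7}{6}.
  leading term u: no divisor's leading term divides it; move -\tfrac{13}{6}u to the remainder.
  leading term v^{2}: no divisor's leading term divides it; move -v^{2} to the remainder.
  leading term 1: no divisor's leading term divides it; move -\tfrac{7}{6} to the remainder.
  remainder -\tfrac{13}{6}u - v^{2} - \tfrac{7}{6} ≠ 0; add g_3 = -\tfrac{13}{6}u - v^{2} - \tfrac{7}{6} to the basis.

S(f_1,g_3): lcm = uv. S = -\tfrac{7}{6}u - \tfrac{6}{13}v^{3} - v^{2} - \tfrac{7}{13}v + \tfrac{5}{6}.
  leading term u: subtract (\tfrac{7}{13})·g_3 from -\tfrac{7}{6}u - \tfrac{6}{13}v^{3} - v^{2} - \tfrac{7}{13}v + \tfrac{5}{6} → -\tfrac{6}{13}v^{3} - \tfrac{6}{13}v^{2} - \tfrac{7}{13}v + \tfrac{19}{13}
  leading term v^{3}: no divisor's leading term divides it; move -\tfrac{6}{13}v^{3} to the remainder.
  leading term v^{2}: no divisor's leading term divides it; move -\tfrac{6}{13}v^{2} to the remainder.
  leading term v: no divisor's leading term divides it; move -\tfrac{7}{13}v to the remainder.
  leading term 1: no divisor's leading term divides it; move \tfrac{19}{13} to the remainder.
  remainder -\tfrac{6}{13}v^{3} - \tfrac{6}{13}v^{2} - \tfrac{7}{13}v + \tfrac{19}{13} ≠ 0; add g_4 = -\tfrac{6}{13}v^{3} - \tfrac{6}{13}v^{2} - \tfrac{7}{13}v + \tfrac{19}{13} to the basis.

The other S-polynomials (S(f_2,g_3), S(f_1,g_4), S(f_2,g_4), S(g_3,g_4)) all reduce to 0 modulo the current basis, so we have a Gröbner basis.
Inter-reduce: drop elements whose leading term is divisible by another's, tail-reduce, and make monic.

G = {u + \tfrac{6}{13}v^{2} + \tfrac{7}{13}, v^{3} + v^{2} + \tfrac{7}{6}v - \tfrac{19}{6}}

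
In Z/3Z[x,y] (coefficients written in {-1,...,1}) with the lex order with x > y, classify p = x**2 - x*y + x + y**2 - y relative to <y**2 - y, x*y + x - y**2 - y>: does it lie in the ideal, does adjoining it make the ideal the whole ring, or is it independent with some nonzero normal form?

First compute the reduced Gröbner basis of I by Buchberger's algorithm.
f_1 = y**2 - y, LT = y**2.
f_2 = x*y + x - y**2 - y, LT = x*y.

S(f_1,f_2): lcm = x*y**2. S = x*y + y**3 + y**2.
  leading term x*y: subtract (1)·f_2 from x*y + y**3 + y**2 → -x + y**3 - y**2 + y
  leading term x: no divisor's leading term divides it; move -x to the remainder.
  leading term y**3: subtract (y)·f_1 from y**3 - y**2 + y → y
  leading term y: no divisor's leading term divides it; move y to the remainder.
  remainder -x + y ≠ 0; add h_3 = -x + y to the basis.

The other S-polynomials (S(f_1,h_3), S(f_2,h_3)) all reduce to 0 modulo the current basis, so we have a Gröbner basis.
Inter-reduce: drop elements whose leading term is divisible by another's, tail-reduce, and make monic.
Reduced Gröbner basis: {x - y, y**2 - y}.
Label its elements g_1 = x - y, g_2 = y**2 - y.

Reduce p = x**2 - x*y + x + y**2 - y modulo G:
  leading term x**2: subtract (x)·g_1 from x**2 - x*y + x + y**2 - y → x + y**2 - y
  leading term x: subtract (1)·g_1 from x + y**2 - y → y**2
  leading term y**2: subtract (1)·g_2 from y**2 → y
  leading term y: no divisor's leading term divides it; move y to the remainder.
  normal form = y.
The normal form is nonzero, so p ∉ I. Since p minus its normal form lies in I, I + (p) = I + (r) where r = y; decide whether this ideal is the whole ring.
Run Buchberger on G together with r (pairs among the g_i already reduce to 0 since G is a Gröbner basis):
g_1 = x - y, LT = x.
g_2 = y**2 - y, LT = y**2.
r = y, LT = y.

The S-polynomials (S(g_1,g_2), S(g_1,r), S(g_2,r)) all reduce to 0 modulo the current basis, so we have a Gröbner basis.
Inter-reduce: drop elements whose leading term is divisible by another's, tail-reduce, and make monic.
Reduced Gröbner basis: {x, y}.
The reduced Gröbner basis of I + (p) is {x, y} ≠ {1}, a proper ideal, so the enlarged system stays consistent: p is independent of I, with normal form y.

x**2 - x*y + x + y**2 - y is independent of I; its normal form modulo I is y.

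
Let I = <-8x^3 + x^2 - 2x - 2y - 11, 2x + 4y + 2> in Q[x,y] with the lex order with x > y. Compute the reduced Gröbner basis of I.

G = {x + 2y + 1, y^3 + 25/16y^2 + 27/32y}

f_1 = -8x^3 + x^2 - 2x - 2y - 11, LT = x^3.
f_2 = 2x + 4y + 2, LT = x.

S(f_1,f_2): lcm = x^3. S = -2x^2y - 9/8x^2 + 1/4x + 1/4y + 11/8.
  leading term x^2y: subtract (-xy)·f_2 from -2x^2y - 9/8x^2 + 1/4x + 1/4y + 11/8 → -9/8x^2 + 4xy^2 + 2xy + 1/4x + 1/4y + 11/8
  leading term x^2: subtract (-9/16x)·f_2 from -9/8x^2 + 4xy^2 + 2xy + 1/4x + 1/4y + 11/8 → 4xy^2 + 17/4xy + 11/8x + 1/4y + 11/8
  leading term xy^2: subtract (2y^2)·f_2 from 4xy^2 + 17/4xy + 11/8x + 1/4y + 11/8 → 17/4xy + 11/8x - 8y^3 - 4y^2 + 1/4y + 11/8
  leading term xy: subtract (17/8y)·f_2 from 17/4xy + 11/8x - 8y^3 - 4y^2 + 1/4y + 11/8 → 11/8x - 8y^3 - 25/2y^2 - 4y + 11/8
  leading term x: subtract (11/16)·f_2 from 11/8x - 8y^3 - 25/2y^2 - 4y + 11/8 → -8y^3 - 25/2y^2 - 27/4y
  leading term y^3: no divisor's leading term divides it; move -8y^3 to the remainder.
  leading term y^2: no divisor's leading term divides it; move -25/2y^2 to the remainder.
  leading term y: no divisor's leading term divides it; move -27/4y to the remainder.
  remainder -8y^3 - 25/2y^2 - 27/4y ≠ 0; add g_3 = -8y^3 - 25/2y^2 - 27/4y to the basis.

The other S-polynomials (S(f_1,g_3), S(f_2,g_3)) all reduce to 0 modulo the current basis, so we have a Gröbner basis.
Inter-reduce: drop elements whose leading term is divisible by another's, tail-reduce, and make monic.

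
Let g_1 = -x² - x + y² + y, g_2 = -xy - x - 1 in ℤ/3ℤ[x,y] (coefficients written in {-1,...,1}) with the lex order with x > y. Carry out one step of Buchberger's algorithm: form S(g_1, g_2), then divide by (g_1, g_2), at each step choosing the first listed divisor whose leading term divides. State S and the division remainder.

S(g_1, g_2) = -x² + xy - x - y³ - y²; remainder on division = -x - y³ + y² - y - 1.

lcm(LM(g_1), LM(g_2)) = x²y.
S = (lcm/LT(g_1))·g_1 − (lcm/LT(g_2))·g_2 = -x² + xy - x - y³ - y².
Reduce S modulo (g_1, g_2) in that order:
  leading term x²: subtract (1)·g_1 from -x² + xy - x - y³ - y² → xy - y³ + y² - y
  leading term xy: subtract (-1)·g_2 from xy - y³ + y² - y → -x - y³ + y² - y - 1
  leading term x: no divisor's leading term divides it; move -x to the remainder.
  leading term y³: no divisor's leading term divides it; move -y³ to the remainder.
  leading term y²: no divisor's leading term divides it; move y² to the remainder.
  leading term y: no divisor's leading term divides it; move -y to the remainder.
  leading term 1: no divisor's leading term divides it; move -1 to the remainder.
The remainder -x - y³ + y² - y - 1 is nonzero, so it would be added as the next basis element.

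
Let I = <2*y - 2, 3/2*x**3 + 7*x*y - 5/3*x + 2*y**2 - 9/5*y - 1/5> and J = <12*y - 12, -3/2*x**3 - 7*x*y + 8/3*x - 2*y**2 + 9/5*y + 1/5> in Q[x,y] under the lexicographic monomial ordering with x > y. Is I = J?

No, the ideals differ.

Two ideals are equal iff their reduced Gröbner bases coincide (the reduced basis is unique for a fixed ordering).
Buchberger on the first generating set:
f_1 = 2*y - 2, LT = y.
f_2 = 3/2*x**3 + 7*x*y - 5/3*x + 2*y**2 - 9/5*y - 1/5, LT = x**3.

The S-polynomials (S(f_1,f_2)) all reduce to 0 modulo the current basis, so we have a Gröbner basis.
Inter-reduce: drop elements whose leading term is divisible by another's, tail-reduce, and make monic.
Reduced Gröbner basis: {x**3 + 32/9*x, y - 1}.

Buchberger on the second generating set:
h_1 = 12*y - 12, LT = y.
h_2 = -3/2*x**3 - 7*x*y + 8/3*x - 2*y**2 + 9/5*y + 1/5, LT = x**3.

The S-polynomials (S(h_1,h_2)) all reduce to 0 modulo the current basis, so we have a Gröbner basis.
Inter-reduce: drop elements whose leading term is divisible by another's, tail-reduce, and make monic.
Reduced Gröbner basis: {x**3 + 26/9*x, y - 1}.

Since the reduced bases disagree, the two ideals are not the same.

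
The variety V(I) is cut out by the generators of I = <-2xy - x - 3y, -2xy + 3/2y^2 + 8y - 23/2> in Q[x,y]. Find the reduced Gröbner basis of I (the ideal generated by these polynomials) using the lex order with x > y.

G = {x + 3/2y^2 + 11y - 23/2, y^3 + 47/6y^2 - 5y - 23/6}

f_1 = -2xy - x - 3y, LT = xy.
f_2 = -2xy + 3/2y^2 + 8y - 23/2, LT = xy.

S(f_1,f_2): lcm = xy. S = 1/2x + 3/4y^2 + 11/2y - 23/4.
  leading term x: no divisor's leading term divides it; move 1/2x to the remainder.
  leading term y^2: no divisor's leading term divides it; move 3/4y^2 to the remainder.
  leading term y: no divisor's leading term divides it; move 11/2y to the remainder.
  leading term 1: no divisor's leading term divides it; move -23/4 to the remainder.
  remainder 1/2x + 3/4y^2 + 11/2y - 23/4 ≠ 0; add g_3 = 1/2x + 3/4y^2 + 11/2y - 23/4 to the basis.

S(f_1,g_3): lcm = xy. S = 1/2x - 3/2y^3 - 11y^2 + 13y.
  leading term x: subtract (1)·g_3 from 1/2x - 3/2y^3 - 11y^2 + 13y → -3/2y^3 - 47/4y^2 + 15/2y + 23/4
  leading term y^3: no divisor's leading term divides it; move -3/2y^3 to the remainder.
  leading term y^2: no divisor's leading term divides it; move -47/4y^2 to the remainder.
  leading term y: no divisor's leading term divides it; move 15/2y to the remainder.
  leading term 1: no divisor's leading term divides it; move 23/4 to the remainder.
  remainder -3/2y^3 - 47/4y^2 + 15/2y + 23/4 ≠ 0; add g_4 = -3/2y^3 - 47/4y^2 + 15/2y + 23/4 to the basis.

The other S-polynomials (S(f_2,g_3), S(f_1,g_4), S(f_2,g_4), S(g_3,g_4)) all reduce to 0 modulo the current basis, so we have a Gröbner basis.
Inter-reduce: drop elements whose leading term is divisible by another's, tail-reduce, and make monic.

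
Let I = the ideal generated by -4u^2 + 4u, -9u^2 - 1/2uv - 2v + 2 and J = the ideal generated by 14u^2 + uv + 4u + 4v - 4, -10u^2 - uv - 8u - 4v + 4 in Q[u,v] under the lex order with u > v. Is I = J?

Since reduced Gröbner bases are canonical representatives of ideals under a given ordering, it suffices to compute and compare them.
Buchberger on the first generating set:
f_1 = -4u^2 + 4u, LT = u^2.
f_2 = -9u^2 - 1/2uv - 2v + 2, LT = u^2.

S(f_1,f_2): lcm = u^2. S = -1/18uv - u - 2/9v + 2/9.
  leading term uv: no divisor's leading term divides it; move -1/18uv to the remainder.
  leading term u: no divisor's leading term divides it; move -u to the remainder.
  leading term v: no divisor's leading term divides it; move -2/9v to the remainder.
  leading term 1: no divisor's leading term divides it; move 2/9 to the remainder.
  remainder -1/18uv - u - 2/9v + 2/9 ≠ 0; add g_3 = -1/18uv - u - 2/9v + 2/9 to the basis.

S(f_1,g_3): lcm = u^2v. S = -18u^2 - 5uv + 4u.
  leading term u^2: subtract (9/2)·f_1 from -18u^2 - 5uv + 4u → -5uv - 14u
  leading term uv: subtract (90)·g_3 from -5uv - 14u → 76u + 20v - 20
  leading term u: no divisor's leading term divides it; move 76u to the remainder.
  leading term v: no divisor's leading term divides it; move 20v to the remainder.
  leading term 1: no divisor's leading term divides it; move -20 to the remainder.
  remainder 76u + 20v - 20 ≠ 0; add g_4 = 76u + 20v - 20 to the basis.

S(g_3,g_4): lcm = uv. S = 18u - 5/19v^2 + 81/19v - 4.
  leading term u: subtract (9/38)·g_4 from 18u - 5/19v^2 + 81/19v - 4 → -5/19v^2 - 9/19v + 14/19
  leading term v^2: no divisor's leading term divides it; move -5/19v^2 to the remainder.
  leading term v: no divisor's leading term divides it; move -9/19v to the remainder.
  leading term 1: no divisor's leading term divides it; move 14/19 to the remainder.
  remainder -5/19v^2 - 9/19v + 14/19 ≠ 0; add g_5 = -5/19v^2 - 9/19v + 14/19 to the basis.

The other S-polynomials (S(f_2,g_3), S(f_1,g_4), S(f_2,g_4), S(f_1,g_5), S(f_2,g_5), S(g_3,g_5), S(g_4,g_5)) all reduce to 0 modulo the current basis, so we have a Gröbner basis.
Inter-reduce: drop elements whose leading term is divisible by another's, tail-reduce, and make monic.
Reduced Gröbner basis: {u + 5/19v - 5/19, v^2 + 9/5v - 14/5}.

Buchberger on the second generating set:
h_1 = 14u^2 + uv + 4u + 4v - 4, LT = u^2.
h_2 = -10u^2 - uv - 8u - 4v + 4, LT = u^2.

S(h_1,h_2): lcm = u^2. S = -1/35uv - 18/35u - 4/35v + 4/35.
  leading term uv: no divisor's leading term divides it; move -1/35uv to the remainder.
  leading term u: no divisor's leading term divides it; move -18/35u to the remainder.
  leading term v: no divisor's leading term divides it; move -4/35v to the remainder.
  leading term 1: no divisor's leading term divides it; move 4/35 to the remainder.
  remainder -1/35uv - 18/35u - 4/35v + 4/35 ≠ 0; add k_3 = -1/35uv - 18/35u - 4/35v + 4/35 to the basis.

S(h_1,k_3): lcm = u^2v. S = -18u^2 + 1/14uv^2 - 26/7uv + 4u + 2/7v^2 - 2/7v.
  leading term u^2: subtract (-9/7)·h_1 from -18u^2 + 1/14uv^2 - 26/7uv + 4u + 2/7v^2 - 2/7v → 1/14uv^2 - 17/7uv + 64/7u + 2/7v^2 + 34/7v - 36/7
  leading term uv^2: subtract (-5/2v)·k_3 from 1/14uv^2 - 17/7uv + 64/7u + 2/7v^2 + 34/7v - 36/7 → -26/7uv + 64/7u + 36/7v - 36/7
  leading term uv: subtract (130)·k_3 from -26/7uv + 64/7u + 36/7v - 36/7 → 76u + 20v - 20
  leading term u: no divisor's leading term divides it; move 76u to the remainder.
  leading term v: no divisor's leading term divides it; move 20v to the remainder.
  leading term 1: no divisor's leading term divides it; move -20 to the remainder.
  remainder 76u + 20v - 20 ≠ 0; add k_4 = 76u + 20v - 20 to the basis.

S(k_3,k_4): lcm = uv. S = 18u - 5/19v^2 + 81/19v - 4.
  leading term u: subtract (9/38)·k_4 from 18u - 5/19v^2 + 81/19v - 4 → -5/19v^2 - 9/19v + 14/19
  leading term v^2: no divisor's leading term divides it; move -5/19v^2 to the remainder.
  leading term v: no divisor's leading term divides it; move -9/19v to the remainder.
  leading term 1: no divisor's leading term divides it; move 14/19 to the remainder.
  remainder -5/19v^2 - 9/19v + 14/19 ≠ 0; add k_5 = -5/19v^2 - 9/19v + 14/19 to the basis.

The other S-polynomials (S(h_2,k_3), S(h_1,k_4), S(h_2,k_4), S(h_1,k_5), S(h_2,k_5), S(k_3,k_5), S(k_4,k_5)) all reduce to 0 modulo the current basis, so we have a Gröbner basis.
Inter-reduce: drop elements whose leading term is divisible by another's, tail-reduce, and make monic.
Reduced Gröbner basis: {u + 5/19v - 5/19, v^2 + 9/5v - 14/5}.

These coincide, so the ideals are equal.

Yes, the ideals are equal.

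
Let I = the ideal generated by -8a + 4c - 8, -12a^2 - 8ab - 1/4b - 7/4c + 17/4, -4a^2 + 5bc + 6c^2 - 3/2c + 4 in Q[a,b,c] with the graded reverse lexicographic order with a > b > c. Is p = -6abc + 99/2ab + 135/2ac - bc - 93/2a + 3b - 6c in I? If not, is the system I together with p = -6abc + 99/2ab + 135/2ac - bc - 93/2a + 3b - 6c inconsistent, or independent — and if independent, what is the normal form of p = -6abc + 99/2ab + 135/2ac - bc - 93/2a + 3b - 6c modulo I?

First compute the reduced Gröbner basis of I by Buchberger's algorithm.
f_1 = -8a + 4c - 8, LT = a.
f_2 = -12a^2 - 8ab - 1/4b - 7/4c + 17/4, LT = a^2.
f_3 = -4a^2 + 5bc + 6c^2 - 3/2c + 4, LT = a^2.

S(f_1,f_2): lcm = a^2. S = -2/3ab - 1/2ac + a - 1/48b - 7/48c + 17/48.
  leading term ab: subtract (1/12b)·f_1 from -2/3ab - 1/2ac + a - 1/48b - 7/48c + 17/48 → -1/2ac - 1/3bc + a + 31/48b - 7/48c + 17/48
  leading term ac: subtract (1/16c)·f_1 from -1/2ac - 1/3bc + a + 31/48b - 7/48c + 17/48 → -1/3bc - 1/4c^2 + a + 31/48b + 17/48c + 17/48
  leading term bc: no divisor's leading term divides it; move -1/3bc to the remainder.
  leading term c^2: no divisor's leading term divides it; move -1/4c^2 to the remainder.
  leading term a: subtract (-1/8)·f_1 from a + 31/48b + 17/48c + 17/48 → 31/48b + 41/48c - 31/48
  leading term b: no divisor's leading term divides it; move 31/48b to the remainder.
  leading term c: no divisor's leading term divides it; move 41/48c to the remainder.
  leading term 1: no divisor's leading term divides it; move -31/48 to the remainder.
  remainder -1/3bc - 1/4c^2 + 31/48b + 41/48c - 31/48 ≠ 0; add h_4 = -1/3bc - 1/4c^2 + 31/48b + 41/48c - 31/48 to the basis.

S(f_1,f_3): lcm = a^2. S = -1/2ac + 5/4bc + 3/2c^2 + a - 3/8c + 1.
  leading term ac: subtract (1/16c)·f_1 from -1/2ac + 5/4bc + 3/2c^2 + a - 3/8c + 1 → 5/4bc + 5/4c^2 + a + 1/8c + 1
  leading term bc: subtract (-15/4)·h_4 from 5/4bc + 5/4c^2 + a + 1/8c + 1 → 5/16c^2 + a + 155/64b + 213/64c - 91/64
  leading term c^2: no divisor's leading term divides it; move 5/16c^2 to the remainder.
  leading term a: subtract (-1/8)·f_1 from a + 155/64b + 213/64c - 91/64 → 155/64b + 245/64c - 155/64
  leading term b: no divisor's leading term divides it; move 155/64b to the remainder.
  leading term c: no divisor's leading term divides it; move 245/64c to the remainder.
  leading term 1: no divisor's leading term divides it; move -155/64 to the remainder.
  remainder 5/16c^2 + 155/64b + 245/64c - 155/64 ≠ 0; add h_5 = 5/16c^2 + 155/64b + 245/64c - 155/64 to the basis.

S(h_4,h_5): lcm = bc^2. S = 3/4c^3 - 31/4b^2 - 227/16bc - 41/16c^2 + 31/4b + 31/16c.
  leading term c^3: subtract (12/5c)·h_5 from 3/4c^3 - 31/4b^2 - 227/16bc - 41/16c^2 + 31/4b + 31/16c → -31/4b^2 - 20bc - 47/4c^2 + 31/4b + 31/4c
  leading term b^2: no divisor's leading term divides it; move -31/4b^2 to the remainder.
  leading term bc: subtract (60)·h_4 from -20bc - 47/4c^2 + 31/4b + 31/4c → 13/4c^2 - 31b - 87/2c + 155/4
  leading term c^2: subtract (52/5)·h_5 from 13/4c^2 - 31b - 87/2c + 155/4 → -899/16b - 1333/16c + 1023/16
  leading term b: no divisor's leading term divides it; move -899/16b to the remainder.
  leading term c: no divisor's leading term divides it; move -1333/16c to the remainder.
  leading term 1: no divisor's leading term divides it; move 1023/16 to the remainder.
  remainder -31/4b^2 - 899/16b - 1333/16c + 1023/16 ≠ 0; add h_6 = -31/4b^2 - 899/16b - 1333/16c + 1023/16 to the basis.

The other S-polynomials (S(f_2,f_3), S(f_1,h_4), S(f_2,h_4), S(f_3,h_4), S(f_1,h_5), S(f_2,h_5), S(f_3,h_5), S(f_1,h_6), S(f_2,h_6), S(f_3,h_6), S(h_4,h_6), S(h_5,h_6)) all reduce to 0 modulo the current basis, so we have a Gröbner basis.
Inter-reduce: drop elements whose leading term is divisible by another's, tail-reduce, and make monic.
Reduced Gröbner basis: {b^2 + 29/4b + 43/4c - 33/4, bc - 31/4b - 47/4c + 31/4, c^2 + 31/4b + 49/4c - 31/4, a - 1/2c + 1}.
Label its elements g_1 = b^2 + 29/4b + 43/4c - 33/4, g_2 = bc - 31/4b - 47/4c + 31/4, g_3 = c^2 + 31/4b + 49/4c - 31/4, g_4 = a - 1/2c + 1.

Reduce p = -6abc + 99/2ab + 135/2ac - bc - 93/2a + 3b - 6c modulo G:
  leading term abc: subtract (-6a)·g_2 from -6abc + 99/2ab + 135/2ac - bc - 93/2a + 3b - 6c → 3ab - 3ac - bc + 3b - 6c
  leading term ab: subtract (3b)·g_4 from 3ab - 3ac - bc + 3b - 6c → -3ac + 1/2bc - 6c
  leading term ac: subtract (-3c)·g_4 from -3ac + 1/2bc - 6c → 1/2bc - 3/2c^2 - 3c
  leading term bc: subtract (1/2)·g_2 from 1/2bc - 3/2c^2 - 3c → -3/2c^2 + 31/8b + 23/8c - 31/8
  leading term c^2: subtract (-3/2)·g_3 from -3/2c^2 + 31/8b + 23/8c - 31/8 → 31/2b + 85/4c - 31/2
  leading term b: no divisor's leading term divides it; move 31/2b to the remainder.
  leading term c: no divisor's leading term divides it; move 85/4c to the remainder.
  leading term 1: no divisor's leading term divides it; move -31/2 to the remainder.
  normal form = 31/2b + 85/4c - 31/2.
The normal form is nonzero, so p ∉ I. Since p minus its normal form lies in I, I + (p) = I + (r) where r = 31/2b + 85/4c - 31/2; decide whether this ideal is the whole ring.
Run Buchberger on G together with r (pairs among the g_i already reduce to 0 since G is a Gröbner basis):
g_1 = b^2 + 29/4b + 43/4c - 33/4, LT = b^2.
g_2 = bc - 31/4b - 47/4c + 31/4, LT = bc.
g_3 = c^2 + 31/4b + 49/4c - 31/4, LT = c^2.
g_4 = a - 1/2c + 1, LT = a.
r = 31/2b + 85/4c - 31/2, LT = b.

S(g_1,r): lcm = b^2. S = -85/62bc + 33/4b + 43/4c - 33/4.
  leading term bc: subtract (-85/62)·g_2 from -85/62bc + 33/4b + 43/4c - 33/4 → -19/8b - 1329/248c + 19/8
  leading term b: subtract (-19/124)·r from -19/8b - 1329/248c + 19/8 → -1043/496c
  leading term c: no divisor's leading term divides it; move -1043/496c to the remainder.
  remainder -1043/496c ≠ 0; add m_6 = -1043/496c to the basis.

The other S-polynomials (S(g_1,g_2), S(g_1,g_3), S(g_1,g_4), S(g_2,g_3), S(g_2,g_4), S(g_2,r), S(g_3,g_4), S(g_3,r), S(g_4,r), S(g_1,m_6), S(g_2,m_6), S(g_3,m_6), S(g_4,m_6), S(r,m_6)) all reduce to 0 modulo the current basis, so we have a Gröbner basis.
Inter-reduce: drop elements whose leading term is divisible by another's, tail-reduce, and make monic.
Reduced Gröbner basis: {a + 1, b - 1, c}.
The reduced Gröbner basis of I + (p) is {a + 1, b - 1, c} ≠ {1}, a proper ideal, so the enlarged system stays consistent: p is independent of I, with normal form 31/2b + 85/4c - 31/2.

-6abc + 99/2ab + 135/2ac - bc - 93/2a + 3b - 6c is independent of I; its normal form modulo I is 31/2b + 85/4c - 31/2.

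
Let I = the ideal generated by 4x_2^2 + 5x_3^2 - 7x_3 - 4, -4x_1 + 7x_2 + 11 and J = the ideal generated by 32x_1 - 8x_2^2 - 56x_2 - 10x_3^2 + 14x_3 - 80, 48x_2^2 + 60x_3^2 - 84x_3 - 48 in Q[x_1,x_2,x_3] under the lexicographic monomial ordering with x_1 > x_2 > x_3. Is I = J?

Yes, the ideals are equal.

Since reduced Gröbner bases are canonical representatives of ideals under a given ordering, it suffices to compute and compare them.
Buchberger on the first generating set:
f_1 = 4x_2^2 + 5x_3^2 - 7x_3 - 4, LT = x_2^2.
f_2 = -4x_1 + 7x_2 + 11, LT = x_1.

The S-polynomials (S(f_1,f_2)) all reduce to 0 modulo the current basis, so we have a Gröbner basis.
Inter-reduce: drop elements whose leading term is divisible by another's, tail-reduce, and make monic.
Reduced Gröbner basis: {x_1 - 7/4x_2 - 11/4, x_2^2 + 5/4x_3^2 - 7/4x_3 - 1}.

Buchberger on the second generating set:
h_1 = 32x_1 - 8x_2^2 - 56x_2 - 10x_3^2 + 14x_3 - 80, LT = x_1.
h_2 = 48x_2^2 + 60x_3^2 - 84x_3 - 48, LT = x_2^2.

The S-polynomials (S(h_1,h_2)) all reduce to 0 modulo the current basis, so we have a Gröbner basis.
Inter-reduce: drop elements whose leading term is divisible by another's, tail-reduce, and make monic.
Reduced Gröbner basis: {x_1 - 7/4x_2 - 11/4, x_2^2 + 5/4x_3^2 - 7/4x_3 - 1}.

The two bases agree; hence the ideals are identical.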